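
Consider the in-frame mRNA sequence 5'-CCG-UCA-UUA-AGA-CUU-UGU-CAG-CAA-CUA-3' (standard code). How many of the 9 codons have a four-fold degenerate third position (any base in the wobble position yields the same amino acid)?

4

Codon 1 CCG (Pro): third position 4-fold.
Codon 2 UCA (Ser): third position 4-fold.
Codon 3 UUA (Leu): third position 2-fold.
Codon 4 AGA (Arg): third position 2-fold.
Codon 5 CUU (Leu): third position 4-fold.
Codon 6 UGU (Cys): third position 2-fold.
Codon 7 CAG (Gln): third position 2-fold.
Codon 8 CAA (Gln): third position 2-fold.
Codon 9 CUA (Leu): third position 4-fold.
Four-fold degenerate third positions: 4.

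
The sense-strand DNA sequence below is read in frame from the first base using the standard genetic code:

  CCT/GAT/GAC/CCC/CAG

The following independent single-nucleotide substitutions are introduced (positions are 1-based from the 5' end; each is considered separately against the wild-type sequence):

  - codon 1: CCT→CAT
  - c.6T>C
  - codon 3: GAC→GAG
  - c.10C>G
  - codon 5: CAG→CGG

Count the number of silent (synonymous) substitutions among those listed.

Codon 1: CCT (Pro) → CAT (His) — missense.
Codon 2: GAT (Asp) → GAC (Asp) — synonymous.
Codon 3: GAC (Asp) → GAG (Glu) — missense.
Codon 4: CCC (Pro) → GCC (Ala) — missense.
Codon 5: CAG (Gln) → CGG (Arg) — missense.
Synonymous: 1 of 5.

1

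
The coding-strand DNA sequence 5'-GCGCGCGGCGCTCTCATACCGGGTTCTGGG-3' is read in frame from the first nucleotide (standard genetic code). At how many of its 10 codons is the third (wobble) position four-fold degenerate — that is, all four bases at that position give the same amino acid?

9

Codon 1 GCG (Ala): third position 4-fold.
Codon 2 CGC (Arg): third position 4-fold.
Codon 3 GGC (Gly): third position 4-fold.
Codon 4 GCT (Ala): third position 4-fold.
Codon 5 CTC (Leu): third position 4-fold.
Codon 6 ATA (Ile): third position 3-fold.
Codon 7 CCG (Pro): third position 4-fold.
Codon 8 GGT (Gly): third position 4-fold.
Codon 9 TCT (Ser): third position 4-fold.
Codon 10 GGG (Gly): third position 4-fold.
Four-fold degenerate third positions: 9.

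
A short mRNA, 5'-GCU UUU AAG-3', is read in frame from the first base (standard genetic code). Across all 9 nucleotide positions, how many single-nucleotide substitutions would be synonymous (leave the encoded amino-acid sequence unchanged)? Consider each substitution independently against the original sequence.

5

Codon 1 (GCU, Ala): 3 synonymous substitutions.
Codon 2 (UUU, Phe): 1 synonymous substitution.
Codon 3 (AAG, Lys): 1 synonymous substitution.
Total: 3 + 1 + 1 = 5.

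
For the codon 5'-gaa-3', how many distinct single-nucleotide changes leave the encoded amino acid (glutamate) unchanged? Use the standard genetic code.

Position 1: none → 0 synonymous.
Position 2: none → 0 synonymous.
Position 3: GAG → 1 synonymous.
Total: 0 + 0 + 1 = 1.

1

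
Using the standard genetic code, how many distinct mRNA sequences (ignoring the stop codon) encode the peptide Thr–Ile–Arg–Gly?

Thr: 4 codons.
Ile: 3 codons.
Arg: 6 codons.
Gly: 4 codons.
4 × 3 × 6 × 4 = 288.

288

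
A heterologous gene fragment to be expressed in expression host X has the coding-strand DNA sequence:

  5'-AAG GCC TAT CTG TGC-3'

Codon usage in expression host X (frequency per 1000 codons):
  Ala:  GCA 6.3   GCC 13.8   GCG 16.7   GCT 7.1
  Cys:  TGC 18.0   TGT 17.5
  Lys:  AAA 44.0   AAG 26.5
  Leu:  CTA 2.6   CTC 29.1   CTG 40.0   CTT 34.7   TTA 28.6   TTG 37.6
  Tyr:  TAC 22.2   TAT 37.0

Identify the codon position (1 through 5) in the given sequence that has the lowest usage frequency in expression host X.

Codon 1 AAG (Lys): 26.5 per 1000.
Codon 2 GCC (Ala): 13.8 per 1000.
Codon 3 TAT (Tyr): 37.0 per 1000.
Codon 4 CTG (Leu): 40.0 per 1000.
Codon 5 TGC (Cys): 18.0 per 1000.
Lowest frequency is 13.8 at codon 2.

2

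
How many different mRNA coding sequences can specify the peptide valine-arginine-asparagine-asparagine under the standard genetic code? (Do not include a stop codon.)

Val: 4 codons.
Arg: 6 codons.
Asn: 2 codons.
Asn: 2 codons.
4 × 6 × 2 × 2 = 96.

96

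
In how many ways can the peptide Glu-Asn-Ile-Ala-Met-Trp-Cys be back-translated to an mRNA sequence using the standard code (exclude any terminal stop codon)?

Glu: 2 codons.
Asn: 2 codons.
Ile: 3 codons.
Ala: 4 codons.
Met: 1 codon.
Trp: 1 codon.
Cys: 2 codons.
2 × 2 × 3 × 4 × 1 × 1 × 2 = 96.

96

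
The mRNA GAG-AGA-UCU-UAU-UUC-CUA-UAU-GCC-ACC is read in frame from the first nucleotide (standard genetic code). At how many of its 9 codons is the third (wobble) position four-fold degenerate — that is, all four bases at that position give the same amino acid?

4

Codon 1 GAG (Glu): third position 2-fold.
Codon 2 AGA (Arg): third position 2-fold.
Codon 3 UCU (Ser): third position 4-fold.
Codon 4 UAU (Tyr): third position 2-fold.
Codon 5 UUC (Phe): third position 2-fold.
Codon 6 CUA (Leu): third position 4-fold.
Codon 7 UAU (Tyr): third position 2-fold.
Codon 8 GCC (Ala): third position 4-fold.
Codon 9 ACC (Thr): third position 4-fold.
Four-fold degenerate third positions: 4.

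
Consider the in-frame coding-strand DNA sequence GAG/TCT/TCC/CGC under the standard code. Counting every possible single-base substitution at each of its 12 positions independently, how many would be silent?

10

Codon 1 (GAG, Glu): 1 synonymous substitution.
Codon 2 (TCT, Ser): 3 synonymous substitutions.
Codon 3 (TCC, Ser): 3 synonymous substitutions.
Codon 4 (CGC, Arg): 3 synonymous substitutions.
Total: 1 + 3 + 3 + 3 = 10.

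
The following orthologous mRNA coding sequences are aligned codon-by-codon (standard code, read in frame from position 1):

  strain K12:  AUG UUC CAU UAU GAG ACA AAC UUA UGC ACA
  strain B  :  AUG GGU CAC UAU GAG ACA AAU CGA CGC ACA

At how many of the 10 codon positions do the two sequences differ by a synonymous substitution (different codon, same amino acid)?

Codon 1: AUG Met / AUG Met — identical.
Codon 2: UUC Phe / GGU Gly — nonsynonymous.
Codon 3: CAU His / CAC His — synonymous.
Codon 4: UAU Tyr / UAU Tyr — identical.
Codon 5: GAG Glu / GAG Glu — identical.
Codon 6: ACA Thr / ACA Thr — identical.
Codon 7: AAC Asn / AAU Asn — synonymous.
Codon 8: UUA Leu / CGA Arg — nonsynonymous.
Codon 9: UGC Cys / CGC Arg — nonsynonymous.
Codon 10: ACA Thr / ACA Thr — identical.
Synonymous differences: 2.

2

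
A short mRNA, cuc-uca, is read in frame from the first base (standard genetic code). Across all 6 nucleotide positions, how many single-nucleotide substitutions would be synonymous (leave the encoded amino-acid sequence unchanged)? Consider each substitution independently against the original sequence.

Codon 1 (CUC, Leu): 3 synonymous substitutions.
Codon 2 (UCA, Ser): 3 synonymous substitutions.
Total: 3 + 3 = 6.

6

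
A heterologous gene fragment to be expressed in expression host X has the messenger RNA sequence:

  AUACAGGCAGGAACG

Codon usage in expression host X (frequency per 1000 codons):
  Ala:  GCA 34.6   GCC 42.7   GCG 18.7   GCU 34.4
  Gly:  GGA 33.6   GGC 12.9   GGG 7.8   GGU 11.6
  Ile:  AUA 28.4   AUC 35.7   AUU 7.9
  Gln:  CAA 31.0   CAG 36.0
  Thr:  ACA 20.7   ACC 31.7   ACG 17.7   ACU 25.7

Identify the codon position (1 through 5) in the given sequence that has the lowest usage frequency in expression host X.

5

Codon 1 AUA (Ile): 28.4 per 1000.
Codon 2 CAG (Gln): 36.0 per 1000.
Codon 3 GCA (Ala): 34.6 per 1000.
Codon 4 GGA (Gly): 33.6 per 1000.
Codon 5 ACG (Thr): 17.7 per 1000.
Lowest frequency is 17.7 at codon 5.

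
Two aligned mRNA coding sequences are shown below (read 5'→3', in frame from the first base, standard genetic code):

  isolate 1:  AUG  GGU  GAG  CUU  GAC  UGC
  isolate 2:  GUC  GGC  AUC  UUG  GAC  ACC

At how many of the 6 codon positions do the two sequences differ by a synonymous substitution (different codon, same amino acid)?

Codon 1: AUG Met / GUC Val — nonsynonymous.
Codon 2: GGU Gly / GGC Gly — synonymous.
Codon 3: GAG Glu / AUC Ile — nonsynonymous.
Codon 4: CUU Leu / UUG Leu — synonymous.
Codon 5: GAC Asp / GAC Asp — identical.
Codon 6: UGC Cys / ACC Thr — nonsynonymous.
Synonymous differences: 2.

2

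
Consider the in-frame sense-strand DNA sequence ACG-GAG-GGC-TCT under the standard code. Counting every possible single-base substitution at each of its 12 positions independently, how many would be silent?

Codon 1 (ACG, Thr): 3 synonymous substitutions.
Codon 2 (GAG, Glu): 1 synonymous substitution.
Codon 3 (GGC, Gly): 3 synonymous substitutions.
Codon 4 (TCT, Ser): 3 synonymous substitutions.
Total: 3 + 1 + 3 + 3 = 10.

10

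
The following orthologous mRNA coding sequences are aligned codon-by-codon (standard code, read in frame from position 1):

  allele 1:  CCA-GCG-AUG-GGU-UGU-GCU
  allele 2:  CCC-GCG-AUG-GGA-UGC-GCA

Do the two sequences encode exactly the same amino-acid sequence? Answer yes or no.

yes

Codon 1: CCA Pro / CCC Pro — synonymous.
Codon 2: GCG Ala / GCG Ala — identical.
Codon 3: AUG Met / AUG Met — identical.
Codon 4: GGU Gly / GGA Gly — synonymous.
Codon 5: UGU Cys / UGC Cys — synonymous.
Codon 6: GCU Ala / GCA Ala — synonymous.
Nonsynonymous differences: 0 → same protein.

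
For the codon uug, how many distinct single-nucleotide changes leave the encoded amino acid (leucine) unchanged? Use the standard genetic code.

2

Position 1: CUG → 1 synonymous.
Position 2: none → 0 synonymous.
Position 3: UUA → 1 synonymous.
Total: 1 + 0 + 1 = 2.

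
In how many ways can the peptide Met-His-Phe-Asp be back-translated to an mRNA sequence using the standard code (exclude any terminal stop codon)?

Met: 1 codon.
His: 2 codons.
Phe: 2 codons.
Asp: 2 codons.
1 × 2 × 2 × 2 = 8.

8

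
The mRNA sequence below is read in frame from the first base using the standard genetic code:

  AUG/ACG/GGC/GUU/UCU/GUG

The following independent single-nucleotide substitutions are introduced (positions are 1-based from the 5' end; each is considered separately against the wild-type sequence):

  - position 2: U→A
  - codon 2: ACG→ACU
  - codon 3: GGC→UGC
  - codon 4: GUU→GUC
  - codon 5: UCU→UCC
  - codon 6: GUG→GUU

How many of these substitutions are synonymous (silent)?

Codon 1: AUG (Met) → AAG (Lys) — missense.
Codon 2: ACG (Thr) → ACU (Thr) — synonymous.
Codon 3: GGC (Gly) → UGC (Cys) — missense.
Codon 4: GUU (Val) → GUC (Val) — synonymous.
Codon 5: UCU (Ser) → UCC (Ser) — synonymous.
Codon 6: GUG (Val) → GUU (Val) — synonymous.
Synonymous: 4 of 6.

4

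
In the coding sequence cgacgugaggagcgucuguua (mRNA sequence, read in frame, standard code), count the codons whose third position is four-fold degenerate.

4

Codon 1 CGA (Arg): third position 4-fold.
Codon 2 CGU (Arg): third position 4-fold.
Codon 3 GAG (Glu): third position 2-fold.
Codon 4 GAG (Glu): third position 2-fold.
Codon 5 CGU (Arg): third position 4-fold.
Codon 6 CUG (Leu): third position 4-fold.
Codon 7 UUA (Leu): third position 2-fold.
Four-fold degenerate third positions: 4.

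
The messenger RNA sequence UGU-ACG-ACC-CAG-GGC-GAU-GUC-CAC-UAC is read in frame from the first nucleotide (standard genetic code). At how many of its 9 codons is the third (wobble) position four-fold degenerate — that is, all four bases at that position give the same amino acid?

Codon 1 UGU (Cys): third position 2-fold.
Codon 2 ACG (Thr): third position 4-fold.
Codon 3 ACC (Thr): third position 4-fold.
Codon 4 CAG (Gln): third position 2-fold.
Codon 5 GGC (Gly): third position 4-fold.
Codon 6 GAU (Asp): third position 2-fold.
Codon 7 GUC (Val): third position 4-fold.
Codon 8 CAC (His): third position 2-fold.
Codon 9 UAC (Tyr): third position 2-fold.
Four-fold degenerate third positions: 4.

4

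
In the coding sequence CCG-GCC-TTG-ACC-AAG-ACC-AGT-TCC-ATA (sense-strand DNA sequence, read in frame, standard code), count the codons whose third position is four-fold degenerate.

5

Codon 1 CCG (Pro): third position 4-fold.
Codon 2 GCC (Ala): third position 4-fold.
Codon 3 TTG (Leu): third position 2-fold.
Codon 4 ACC (Thr): third position 4-fold.
Codon 5 AAG (Lys): third position 2-fold.
Codon 6 ACC (Thr): third position 4-fold.
Codon 7 AGT (Ser): third position 2-fold.
Codon 8 TCC (Ser): third position 4-fold.
Codon 9 ATA (Ile): third position 3-fold.
Four-fold degenerate third positions: 5.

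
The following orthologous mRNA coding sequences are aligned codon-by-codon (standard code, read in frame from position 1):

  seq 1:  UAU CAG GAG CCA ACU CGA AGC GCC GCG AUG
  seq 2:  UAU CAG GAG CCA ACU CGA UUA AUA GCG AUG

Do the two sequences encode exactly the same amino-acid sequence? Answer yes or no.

no

Codon 1: UAU Tyr / UAU Tyr — identical.
Codon 2: CAG Gln / CAG Gln — identical.
Codon 3: GAG Glu / GAG Glu — identical.
Codon 4: CCA Pro / CCA Pro — identical.
Codon 5: ACU Thr / ACU Thr — identical.
Codon 6: CGA Arg / CGA Arg — identical.
Codon 7: AGC Ser / UUA Leu — nonsynonymous.
Codon 8: GCC Ala / AUA Ile — nonsynonymous.
Codon 9: GCG Ala / GCG Ala — identical.
Codon 10: AUG Met / AUG Met — identical.
Nonsynonymous differences: 2 → different protein.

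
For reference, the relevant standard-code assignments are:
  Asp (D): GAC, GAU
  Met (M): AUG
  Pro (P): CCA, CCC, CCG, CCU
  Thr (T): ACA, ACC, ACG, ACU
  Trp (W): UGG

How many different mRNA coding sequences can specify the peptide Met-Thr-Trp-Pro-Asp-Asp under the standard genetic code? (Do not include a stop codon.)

64

Met: 1 codon.
Thr: 4 codons.
Trp: 1 codon.
Pro: 4 codons.
Asp: 2 codons.
Asp: 2 codons.
1 × 4 × 1 × 4 × 2 × 2 = 64.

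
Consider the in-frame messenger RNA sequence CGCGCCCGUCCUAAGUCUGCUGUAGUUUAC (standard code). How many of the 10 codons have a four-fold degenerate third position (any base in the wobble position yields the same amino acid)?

Codon 1 CGC (Arg): third position 4-fold.
Codon 2 GCC (Ala): third position 4-fold.
Codon 3 CGU (Arg): third position 4-fold.
Codon 4 CCU (Pro): third position 4-fold.
Codon 5 AAG (Lys): third position 2-fold.
Codon 6 UCU (Ser): third position 4-fold.
Codon 7 GCU (Ala): third position 4-fold.
Codon 8 GUA (Val): third position 4-fold.
Codon 9 GUU (Val): third position 4-fold.
Codon 10 UAC (Tyr): third position 2-fold.
Four-fold degenerate third positions: 8.

8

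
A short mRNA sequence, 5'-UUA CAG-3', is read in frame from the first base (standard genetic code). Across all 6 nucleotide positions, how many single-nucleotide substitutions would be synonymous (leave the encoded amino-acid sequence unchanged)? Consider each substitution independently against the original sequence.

Codon 1 (UUA, Leu): 2 synonymous substitutions.
Codon 2 (CAG, Gln): 1 synonymous substitution.
Total: 2 + 1 = 3.

3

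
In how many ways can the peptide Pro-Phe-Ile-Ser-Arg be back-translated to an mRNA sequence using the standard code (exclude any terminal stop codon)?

864

Pro: 4 codons.
Phe: 2 codons.
Ile: 3 codons.
Ser: 6 codons.
Arg: 6 codons.
4 × 2 × 3 × 6 × 6 = 864.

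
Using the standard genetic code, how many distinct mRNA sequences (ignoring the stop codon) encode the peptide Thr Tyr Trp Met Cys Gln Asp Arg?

384

Thr: 4 codons.
Tyr: 2 codons.
Trp: 1 codon.
Met: 1 codon.
Cys: 2 codons.
Gln: 2 codons.
Asp: 2 codons.
Arg: 6 codons.
4 × 2 × 1 × 1 × 2 × 2 × 2 × 6 = 384.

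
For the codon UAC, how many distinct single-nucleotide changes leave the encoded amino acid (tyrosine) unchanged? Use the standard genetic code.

1

Position 1: none → 0 synonymous.
Position 2: none → 0 synonymous.
Position 3: UAU → 1 synonymous.
Total: 0 + 0 + 1 = 1.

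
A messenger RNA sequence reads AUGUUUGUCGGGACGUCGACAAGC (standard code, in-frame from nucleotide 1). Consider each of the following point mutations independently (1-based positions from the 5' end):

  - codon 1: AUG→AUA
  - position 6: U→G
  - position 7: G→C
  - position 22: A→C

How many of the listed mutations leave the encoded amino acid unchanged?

0

Codon 1: AUG (Met) → AUA (Ile) — missense.
Codon 2: UUU (Phe) → UUG (Leu) — missense.
Codon 3: GUC (Val) → CUC (Leu) — missense.
Codon 8: AGC (Ser) → CGC (Arg) — missense.
Synonymous: 0 of 4.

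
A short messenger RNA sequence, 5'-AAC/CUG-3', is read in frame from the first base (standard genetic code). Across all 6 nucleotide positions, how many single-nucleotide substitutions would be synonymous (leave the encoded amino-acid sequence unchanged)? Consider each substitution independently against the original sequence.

Codon 1 (AAC, Asn): 1 synonymous substitution.
Codon 2 (CUG, Leu): 4 synonymous substitutions.
Total: 1 + 4 = 5.

5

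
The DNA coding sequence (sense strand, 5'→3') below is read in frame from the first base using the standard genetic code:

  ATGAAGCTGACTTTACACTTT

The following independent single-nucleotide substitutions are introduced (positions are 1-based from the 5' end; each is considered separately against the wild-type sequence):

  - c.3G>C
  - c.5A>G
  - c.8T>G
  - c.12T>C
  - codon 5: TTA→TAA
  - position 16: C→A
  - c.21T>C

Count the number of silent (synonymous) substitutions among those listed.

Codon 1: ATG (Met) → ATC (Ile) — missense.
Codon 2: AAG (Lys) → AGG (Arg) — missense.
Codon 3: CTG (Leu) → CGG (Arg) — missense.
Codon 4: ACT (Thr) → ACC (Thr) — synonymous.
Codon 5: TTA (Leu) → TAA (Stop) — nonsense.
Codon 6: CAC (His) → AAC (Asn) — missense.
Codon 7: TTT (Phe) → TTC (Phe) — synonymous.
Synonymous: 2 of 7.

2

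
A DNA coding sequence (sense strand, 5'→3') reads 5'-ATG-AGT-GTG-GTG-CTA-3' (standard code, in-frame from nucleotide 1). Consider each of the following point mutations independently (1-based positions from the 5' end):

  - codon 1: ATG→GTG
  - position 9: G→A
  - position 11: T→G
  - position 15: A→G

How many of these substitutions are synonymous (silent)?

2

Codon 1: ATG (Met) → GTG (Val) — missense.
Codon 3: GTG (Val) → GTA (Val) — synonymous.
Codon 4: GTG (Val) → GGG (Gly) — missense.
Codon 5: CTA (Leu) → CTG (Leu) — synonymous.
Synonymous: 2 of 4.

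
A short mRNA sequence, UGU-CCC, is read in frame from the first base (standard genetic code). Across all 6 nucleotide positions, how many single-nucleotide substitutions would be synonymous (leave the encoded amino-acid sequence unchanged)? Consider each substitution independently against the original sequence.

Codon 1 (UGU, Cys): 1 synonymous substitution.
Codon 2 (CCC, Pro): 3 synonymous substitutions.
Total: 1 + 3 = 4.

4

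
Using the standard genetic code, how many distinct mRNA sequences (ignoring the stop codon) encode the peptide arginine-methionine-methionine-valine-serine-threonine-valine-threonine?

9216

Arg: 6 codons.
Met: 1 codon.
Met: 1 codon.
Val: 4 codons.
Ser: 6 codons.
Thr: 4 codons.
Val: 4 codons.
Thr: 4 codons.
6 × 1 × 1 × 4 × 6 × 4 × 4 × 4 = 9216.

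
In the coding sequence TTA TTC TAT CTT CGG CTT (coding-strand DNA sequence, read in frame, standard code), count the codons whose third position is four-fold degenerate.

3

Codon 1 TTA (Leu): third position 2-fold.
Codon 2 TTC (Phe): third position 2-fold.
Codon 3 TAT (Tyr): third position 2-fold.
Codon 4 CTT (Leu): third position 4-fold.
Codon 5 CGG (Arg): third position 4-fold.
Codon 6 CTT (Leu): third position 4-fold.
Four-fold degenerate third positions: 3.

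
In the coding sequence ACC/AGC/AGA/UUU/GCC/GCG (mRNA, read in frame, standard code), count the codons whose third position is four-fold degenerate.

3

Codon 1 ACC (Thr): third position 4-fold.
Codon 2 AGC (Ser): third position 2-fold.
Codon 3 AGA (Arg): third position 2-fold.
Codon 4 UUU (Phe): third position 2-fold.
Codon 5 GCC (Ala): third position 4-fold.
Codon 6 GCG (Ala): third position 4-fold.
Four-fold degenerate third positions: 3.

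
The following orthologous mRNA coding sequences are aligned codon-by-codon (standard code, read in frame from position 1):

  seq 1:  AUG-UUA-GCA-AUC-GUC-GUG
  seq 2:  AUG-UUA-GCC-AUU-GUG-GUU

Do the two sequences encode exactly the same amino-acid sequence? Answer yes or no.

Codon 1: AUG Met / AUG Met — identical.
Codon 2: UUA Leu / UUA Leu — identical.
Codon 3: GCA Ala / GCC Ala — synonymous.
Codon 4: AUC Ile / AUU Ile — synonymous.
Codon 5: GUC Val / GUG Val — synonymous.
Codon 6: GUG Val / GUU Val — synonymous.
Nonsynonymous differences: 0 → same protein.

yes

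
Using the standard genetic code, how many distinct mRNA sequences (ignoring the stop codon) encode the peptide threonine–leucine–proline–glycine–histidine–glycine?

Thr: 4 codons.
Leu: 6 codons.
Pro: 4 codons.
Gly: 4 codons.
His: 2 codons.
Gly: 4 codons.
4 × 6 × 4 × 4 × 2 × 4 = 3072.

3072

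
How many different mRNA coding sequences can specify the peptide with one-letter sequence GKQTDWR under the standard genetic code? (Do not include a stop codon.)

768

Gly: 4 codons.
Lys: 2 codons.
Gln: 2 codons.
Thr: 4 codons.
Asp: 2 codons.
Trp: 1 codon.
Arg: 6 codons.
4 × 2 × 2 × 4 × 2 × 1 × 6 = 768.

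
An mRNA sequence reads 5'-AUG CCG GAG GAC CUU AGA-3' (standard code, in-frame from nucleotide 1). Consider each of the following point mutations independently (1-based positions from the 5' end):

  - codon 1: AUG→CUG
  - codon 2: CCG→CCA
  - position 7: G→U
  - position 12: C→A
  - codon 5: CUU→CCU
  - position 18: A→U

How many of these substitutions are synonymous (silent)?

1

Codon 1: AUG (Met) → CUG (Leu) — missense.
Codon 2: CCG (Pro) → CCA (Pro) — synonymous.
Codon 3: GAG (Glu) → UAG (Stop) — nonsense.
Codon 4: GAC (Asp) → GAA (Glu) — missense.
Codon 5: CUU (Leu) → CCU (Pro) — missense.
Codon 6: AGA (Arg) → AGU (Ser) — missense.
Synonymous: 1 of 6.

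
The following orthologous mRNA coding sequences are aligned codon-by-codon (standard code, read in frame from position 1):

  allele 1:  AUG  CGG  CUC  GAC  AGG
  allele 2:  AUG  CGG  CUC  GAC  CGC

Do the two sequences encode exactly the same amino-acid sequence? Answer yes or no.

yes

Codon 1: AUG Met / AUG Met — identical.
Codon 2: CGG Arg / CGG Arg — identical.
Codon 3: CUC Leu / CUC Leu — identical.
Codon 4: GAC Asp / GAC Asp — identical.
Codon 5: AGG Arg / CGC Arg — synonymous.
Nonsynonymous differences: 0 → same protein.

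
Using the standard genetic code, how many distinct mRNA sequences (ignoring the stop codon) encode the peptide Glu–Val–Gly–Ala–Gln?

Glu: 2 codons.
Val: 4 codons.
Gly: 4 codons.
Ala: 4 codons.
Gln: 2 codons.
2 × 4 × 4 × 4 × 2 = 256.

256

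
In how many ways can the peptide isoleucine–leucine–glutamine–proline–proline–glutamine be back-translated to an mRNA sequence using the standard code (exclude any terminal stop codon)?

Ile: 3 codons.
Leu: 6 codons.
Gln: 2 codons.
Pro: 4 codons.
Pro: 4 codons.
Gln: 2 codons.
3 × 6 × 2 × 4 × 4 × 2 = 1152.

1152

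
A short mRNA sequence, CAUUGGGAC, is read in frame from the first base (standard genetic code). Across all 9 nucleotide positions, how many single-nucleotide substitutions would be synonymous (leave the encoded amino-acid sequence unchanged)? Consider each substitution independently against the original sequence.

Codon 1 (CAU, His): 1 synonymous substitution.
Codon 2 (UGG, Trp): 0 synonymous substitutions.
Codon 3 (GAC, Asp): 1 synonymous substitution.
Total: 1 + 0 + 1 = 2.

2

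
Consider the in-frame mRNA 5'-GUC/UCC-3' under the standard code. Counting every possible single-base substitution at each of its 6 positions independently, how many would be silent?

Codon 1 (GUC, Val): 3 synonymous substitutions.
Codon 2 (UCC, Ser): 3 synonymous substitutions.
Total: 3 + 3 = 6.

6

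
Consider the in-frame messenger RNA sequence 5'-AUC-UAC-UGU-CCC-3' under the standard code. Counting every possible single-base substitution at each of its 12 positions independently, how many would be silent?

7

Codon 1 (AUC, Ile): 2 synonymous substitutions.
Codon 2 (UAC, Tyr): 1 synonymous substitution.
Codon 3 (UGU, Cys): 1 synonymous substitution.
Codon 4 (CCC, Pro): 3 synonymous substitutions.
Total: 2 + 1 + 1 + 3 = 7.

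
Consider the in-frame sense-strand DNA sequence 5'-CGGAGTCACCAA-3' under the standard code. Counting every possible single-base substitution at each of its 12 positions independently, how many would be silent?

Codon 1 (CGG, Arg): 4 synonymous substitutions.
Codon 2 (AGT, Ser): 1 synonymous substitution.
Codon 3 (CAC, His): 1 synonymous substitution.
Codon 4 (CAA, Gln): 1 synonymous substitution.
Total: 4 + 1 + 1 + 1 = 7.

7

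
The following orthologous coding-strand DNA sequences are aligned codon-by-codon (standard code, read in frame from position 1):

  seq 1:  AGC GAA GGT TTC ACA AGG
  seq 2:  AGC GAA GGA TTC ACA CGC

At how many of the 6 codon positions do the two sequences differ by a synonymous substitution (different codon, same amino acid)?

Codon 1: AGC Ser / AGC Ser — identical.
Codon 2: GAA Glu / GAA Glu — identical.
Codon 3: GGT Gly / GGA Gly — synonymous.
Codon 4: TTC Phe / TTC Phe — identical.
Codon 5: ACA Thr / ACA Thr — identical.
Codon 6: AGG Arg / CGC Arg — synonymous.
Synonymous differences: 2.

2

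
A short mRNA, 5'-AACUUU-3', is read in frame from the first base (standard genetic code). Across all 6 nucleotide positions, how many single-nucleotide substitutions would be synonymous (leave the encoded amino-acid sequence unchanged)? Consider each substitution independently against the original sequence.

Codon 1 (AAC, Asn): 1 synonymous substitution.
Codon 2 (UUU, Phe): 1 synonymous substitution.
Total: 1 + 1 = 2.

2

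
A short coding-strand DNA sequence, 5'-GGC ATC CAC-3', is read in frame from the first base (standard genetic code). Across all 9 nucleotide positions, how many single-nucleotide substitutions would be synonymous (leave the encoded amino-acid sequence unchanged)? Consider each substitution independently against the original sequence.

Codon 1 (GGC, Gly): 3 synonymous substitutions.
Codon 2 (ATC, Ile): 2 synonymous substitutions.
Codon 3 (CAC, His): 1 synonymous substitution.
Total: 3 + 2 + 1 = 6.

6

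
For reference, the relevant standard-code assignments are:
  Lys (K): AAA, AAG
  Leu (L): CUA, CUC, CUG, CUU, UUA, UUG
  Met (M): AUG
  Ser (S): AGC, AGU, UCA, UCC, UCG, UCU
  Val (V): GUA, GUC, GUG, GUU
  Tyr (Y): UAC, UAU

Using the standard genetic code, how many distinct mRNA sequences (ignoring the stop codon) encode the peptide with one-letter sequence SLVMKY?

Ser: 6 codons.
Leu: 6 codons.
Val: 4 codons.
Met: 1 codon.
Lys: 2 codons.
Tyr: 2 codons.
6 × 6 × 4 × 1 × 2 × 2 = 576.

576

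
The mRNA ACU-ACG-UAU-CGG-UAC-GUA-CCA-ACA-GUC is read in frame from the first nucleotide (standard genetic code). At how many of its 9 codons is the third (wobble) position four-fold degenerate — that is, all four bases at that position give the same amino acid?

7

Codon 1 ACU (Thr): third position 4-fold.
Codon 2 ACG (Thr): third position 4-fold.
Codon 3 UAU (Tyr): third position 2-fold.
Codon 4 CGG (Arg): third position 4-fold.
Codon 5 UAC (Tyr): third position 2-fold.
Codon 6 GUA (Val): third position 4-fold.
Codon 7 CCA (Pro): third position 4-fold.
Codon 8 ACA (Thr): third position 4-fold.
Codon 9 GUC (Val): third position 4-fold.
Four-fold degenerate third positions: 7.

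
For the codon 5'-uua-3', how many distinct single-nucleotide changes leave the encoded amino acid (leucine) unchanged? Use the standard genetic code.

2

Position 1: CUA → 1 synonymous.
Position 2: none → 0 synonymous.
Position 3: UUG → 1 synonymous.
Total: 1 + 0 + 1 = 2.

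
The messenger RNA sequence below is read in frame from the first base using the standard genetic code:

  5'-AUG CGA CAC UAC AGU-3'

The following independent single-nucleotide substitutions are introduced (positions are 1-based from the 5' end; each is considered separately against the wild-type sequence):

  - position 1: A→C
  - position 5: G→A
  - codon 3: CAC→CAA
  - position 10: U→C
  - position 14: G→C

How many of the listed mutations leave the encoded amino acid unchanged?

Codon 1: AUG (Met) → CUG (Leu) — missense.
Codon 2: CGA (Arg) → CAA (Gln) — missense.
Codon 3: CAC (His) → CAA (Gln) — missense.
Codon 4: UAC (Tyr) → CAC (His) — missense.
Codon 5: AGU (Ser) → ACU (Thr) — missense.
Synonymous: 0 of 5.

0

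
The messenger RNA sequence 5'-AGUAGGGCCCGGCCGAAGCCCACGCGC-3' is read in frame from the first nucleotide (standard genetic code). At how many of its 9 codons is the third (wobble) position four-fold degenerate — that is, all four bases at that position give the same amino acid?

Codon 1 AGU (Ser): third position 2-fold.
Codon 2 AGG (Arg): third position 2-fold.
Codon 3 GCC (Ala): third position 4-fold.
Codon 4 CGG (Arg): third position 4-fold.
Codon 5 CCG (Pro): third position 4-fold.
Codon 6 AAG (Lys): third position 2-fold.
Codon 7 CCC (Pro): third position 4-fold.
Codon 8 ACG (Thr): third position 4-fold.
Codon 9 CGC (Arg): third position 4-fold.
Four-fold degenerate third positions: 6.

6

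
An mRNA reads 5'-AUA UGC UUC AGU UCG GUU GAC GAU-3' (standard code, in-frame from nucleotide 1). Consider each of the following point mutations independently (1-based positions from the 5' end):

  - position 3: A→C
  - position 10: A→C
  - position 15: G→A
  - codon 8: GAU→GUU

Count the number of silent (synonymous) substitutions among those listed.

2

Codon 1: AUA (Ile) → AUC (Ile) — synonymous.
Codon 4: AGU (Ser) → CGU (Arg) — missense.
Codon 5: UCG (Ser) → UCA (Ser) — synonymous.
Codon 8: GAU (Asp) → GUU (Val) — missense.
Synonymous: 2 of 4.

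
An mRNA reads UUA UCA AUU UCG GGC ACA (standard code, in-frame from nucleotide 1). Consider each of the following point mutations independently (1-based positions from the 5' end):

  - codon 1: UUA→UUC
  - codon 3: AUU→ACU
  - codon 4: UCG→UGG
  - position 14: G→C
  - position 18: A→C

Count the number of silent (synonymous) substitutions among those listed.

Codon 1: UUA (Leu) → UUC (Phe) — missense.
Codon 3: AUU (Ile) → ACU (Thr) — missense.
Codon 4: UCG (Ser) → UGG (Trp) — missense.
Codon 5: GGC (Gly) → GCC (Ala) — missense.
Codon 6: ACA (Thr) → ACC (Thr) — synonymous.
Synonymous: 1 of 5.

1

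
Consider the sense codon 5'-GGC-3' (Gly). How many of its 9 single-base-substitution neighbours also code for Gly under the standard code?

3

Position 1: none → 0 synonymous.
Position 2: none → 0 synonymous.
Position 3: GGU, GGA, GGG → 3 synonymous.
Total: 0 + 0 + 3 = 3.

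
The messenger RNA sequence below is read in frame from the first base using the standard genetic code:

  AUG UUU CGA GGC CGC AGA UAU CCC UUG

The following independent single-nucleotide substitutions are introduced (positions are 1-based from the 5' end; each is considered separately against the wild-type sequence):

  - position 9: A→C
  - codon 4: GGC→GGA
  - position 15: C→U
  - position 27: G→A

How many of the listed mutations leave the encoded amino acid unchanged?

Codon 3: CGA (Arg) → CGC (Arg) — synonymous.
Codon 4: GGC (Gly) → GGA (Gly) — synonymous.
Codon 5: CGC (Arg) → CGU (Arg) — synonymous.
Codon 9: UUG (Leu) → UUA (Leu) — synonymous.
Synonymous: 4 of 4.

4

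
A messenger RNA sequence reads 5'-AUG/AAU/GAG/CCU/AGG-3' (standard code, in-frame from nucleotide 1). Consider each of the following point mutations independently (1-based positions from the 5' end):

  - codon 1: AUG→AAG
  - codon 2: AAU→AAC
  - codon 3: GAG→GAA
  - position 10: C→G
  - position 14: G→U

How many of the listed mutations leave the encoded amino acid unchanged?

Codon 1: AUG (Met) → AAG (Lys) — missense.
Codon 2: AAU (Asn) → AAC (Asn) — synonymous.
Codon 3: GAG (Glu) → GAA (Glu) — synonymous.
Codon 4: CCU (Pro) → GCU (Ala) — missense.
Codon 5: AGG (Arg) → AUG (Met) — missense.
Synonymous: 2 of 5.

2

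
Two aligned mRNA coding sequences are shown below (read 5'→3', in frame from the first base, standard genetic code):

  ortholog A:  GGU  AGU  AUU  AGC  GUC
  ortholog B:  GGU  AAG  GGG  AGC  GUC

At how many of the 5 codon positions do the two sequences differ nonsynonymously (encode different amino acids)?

Codon 1: GGU Gly / GGU Gly — identical.
Codon 2: AGU Ser / AAG Lys — nonsynonymous.
Codon 3: AUU Ile / GGG Gly — nonsynonymous.
Codon 4: AGC Ser / AGC Ser — identical.
Codon 5: GUC Val / GUC Val — identical.
Nonsynonymous differences: 2.

2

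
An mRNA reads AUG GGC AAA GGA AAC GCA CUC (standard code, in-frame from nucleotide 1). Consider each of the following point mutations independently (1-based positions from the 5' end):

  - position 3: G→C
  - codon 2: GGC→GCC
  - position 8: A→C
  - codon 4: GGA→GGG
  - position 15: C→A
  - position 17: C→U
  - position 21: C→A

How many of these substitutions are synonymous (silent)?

Codon 1: AUG (Met) → AUC (Ile) — missense.
Codon 2: GGC (Gly) → GCC (Ala) — missense.
Codon 3: AAA (Lys) → ACA (Thr) — missense.
Codon 4: GGA (Gly) → GGG (Gly) — synonymous.
Codon 5: AAC (Asn) → AAA (Lys) — missense.
Codon 6: GCA (Ala) → GUA (Val) — missense.
Codon 7: CUC (Leu) → CUA (Leu) — synonymous.
Synonymous: 2 of 7.

2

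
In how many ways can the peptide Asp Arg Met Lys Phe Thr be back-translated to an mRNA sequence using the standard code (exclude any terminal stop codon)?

192

Asp: 2 codons.
Arg: 6 codons.
Met: 1 codon.
Lys: 2 codons.
Phe: 2 codons.
Thr: 4 codons.
2 × 6 × 1 × 2 × 2 × 4 = 192.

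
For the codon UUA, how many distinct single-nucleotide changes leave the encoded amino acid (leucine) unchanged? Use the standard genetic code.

Position 1: CUA → 1 synonymous.
Position 2: none → 0 synonymous.
Position 3: UUG → 1 synonymous.
Total: 1 + 0 + 1 = 2.

2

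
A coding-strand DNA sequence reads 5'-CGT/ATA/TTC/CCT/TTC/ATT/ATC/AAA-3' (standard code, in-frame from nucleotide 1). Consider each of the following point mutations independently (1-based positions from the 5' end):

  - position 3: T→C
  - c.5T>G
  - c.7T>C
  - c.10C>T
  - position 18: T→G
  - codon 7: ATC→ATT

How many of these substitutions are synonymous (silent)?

2

Codon 1: CGT (Arg) → CGC (Arg) — synonymous.
Codon 2: ATA (Ile) → AGA (Arg) — missense.
Codon 3: TTC (Phe) → CTC (Leu) — missense.
Codon 4: CCT (Pro) → TCT (Ser) — missense.
Codon 6: ATT (Ile) → ATG (Met) — missense.
Codon 7: ATC (Ile) → ATT (Ile) — synonymous.
Synonymous: 2 of 6.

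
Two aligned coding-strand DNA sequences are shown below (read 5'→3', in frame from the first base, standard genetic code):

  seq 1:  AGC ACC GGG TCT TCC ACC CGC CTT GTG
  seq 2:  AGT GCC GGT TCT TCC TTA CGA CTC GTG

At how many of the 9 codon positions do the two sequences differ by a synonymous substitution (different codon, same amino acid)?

Codon 1: AGC Ser / AGT Ser — synonymous.
Codon 2: ACC Thr / GCC Ala — nonsynonymous.
Codon 3: GGG Gly / GGT Gly — synonymous.
Codon 4: TCT Ser / TCT Ser — identical.
Codon 5: TCC Ser / TCC Ser — identical.
Codon 6: ACC Thr / TTA Leu — nonsynonymous.
Codon 7: CGC Arg / CGA Arg — synonymous.
Codon 8: CTT Leu / CTC Leu — synonymous.
Codon 9: GTG Val / GTG Val — identical.
Synonymous differences: 4.

4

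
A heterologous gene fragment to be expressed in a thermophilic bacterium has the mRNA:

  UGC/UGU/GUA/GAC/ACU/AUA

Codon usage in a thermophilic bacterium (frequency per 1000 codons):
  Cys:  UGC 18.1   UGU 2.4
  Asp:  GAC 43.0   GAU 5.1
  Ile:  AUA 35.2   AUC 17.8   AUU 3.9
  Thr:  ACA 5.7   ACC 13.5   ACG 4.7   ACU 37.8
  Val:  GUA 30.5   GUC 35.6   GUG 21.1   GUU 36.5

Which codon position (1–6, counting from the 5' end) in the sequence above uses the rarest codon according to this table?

2

Codon 1 UGC (Cys): 18.1 per 1000.
Codon 2 UGU (Cys): 2.4 per 1000.
Codon 3 GUA (Val): 30.5 per 1000.
Codon 4 GAC (Asp): 43.0 per 1000.
Codon 5 ACU (Thr): 37.8 per 1000.
Codon 6 AUA (Ile): 35.2 per 1000.
Lowest frequency is 2.4 at codon 2.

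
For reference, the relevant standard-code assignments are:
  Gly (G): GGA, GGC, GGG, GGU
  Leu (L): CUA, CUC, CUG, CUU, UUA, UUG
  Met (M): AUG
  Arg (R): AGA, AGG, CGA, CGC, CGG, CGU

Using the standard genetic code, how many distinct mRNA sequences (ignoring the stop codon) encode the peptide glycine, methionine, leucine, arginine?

144

Gly: 4 codons.
Met: 1 codon.
Leu: 6 codons.
Arg: 6 codons.
4 × 1 × 6 × 6 = 144.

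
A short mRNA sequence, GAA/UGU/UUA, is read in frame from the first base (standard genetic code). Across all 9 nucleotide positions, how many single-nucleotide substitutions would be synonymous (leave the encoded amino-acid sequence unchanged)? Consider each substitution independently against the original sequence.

4

Codon 1 (GAA, Glu): 1 synonymous substitution.
Codon 2 (UGU, Cys): 1 synonymous substitution.
Codon 3 (UUA, Leu): 2 synonymous substitutions.
Total: 1 + 1 + 2 = 4.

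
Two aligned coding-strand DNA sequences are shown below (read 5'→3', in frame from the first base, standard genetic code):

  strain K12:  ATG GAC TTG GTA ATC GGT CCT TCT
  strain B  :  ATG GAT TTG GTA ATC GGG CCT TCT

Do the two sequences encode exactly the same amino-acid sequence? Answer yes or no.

yes

Codon 1: ATG Met / ATG Met — identical.
Codon 2: GAC Asp / GAT Asp — synonymous.
Codon 3: TTG Leu / TTG Leu — identical.
Codon 4: GTA Val / GTA Val — identical.
Codon 5: ATC Ile / ATC Ile — identical.
Codon 6: GGT Gly / GGG Gly — synonymous.
Codon 7: CCT Pro / CCT Pro — identical.
Codon 8: TCT Ser / TCT Ser — identical.
Nonsynonymous differences: 0 → same protein.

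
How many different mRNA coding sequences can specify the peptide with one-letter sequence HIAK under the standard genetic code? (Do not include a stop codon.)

His: 2 codons.
Ile: 3 codons.
Ala: 4 codons.
Lys: 2 codons.
2 × 3 × 4 × 2 = 48.

48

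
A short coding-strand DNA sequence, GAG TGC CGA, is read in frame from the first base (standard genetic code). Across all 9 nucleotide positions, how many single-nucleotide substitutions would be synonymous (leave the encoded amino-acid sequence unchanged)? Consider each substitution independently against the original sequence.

Codon 1 (GAG, Glu): 1 synonymous substitution.
Codon 2 (TGC, Cys): 1 synonymous substitution.
Codon 3 (CGA, Arg): 4 synonymous substitutions.
Total: 1 + 1 + 4 = 6.

6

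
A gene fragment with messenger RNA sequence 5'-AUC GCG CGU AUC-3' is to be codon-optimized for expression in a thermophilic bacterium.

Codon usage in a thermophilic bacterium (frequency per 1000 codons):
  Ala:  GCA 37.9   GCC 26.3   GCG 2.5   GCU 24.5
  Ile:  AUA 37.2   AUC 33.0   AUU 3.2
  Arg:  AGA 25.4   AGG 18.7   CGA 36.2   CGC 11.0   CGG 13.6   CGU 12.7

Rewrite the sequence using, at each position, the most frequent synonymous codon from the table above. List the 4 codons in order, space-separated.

Codon 1 (Ile): best is AUA at 37.2.
Codon 2 (Ala): best is GCA at 37.9.
Codon 3 (Arg): best is CGA at 36.2.
Codon 4 (Ile): best is AUA at 37.2.

AUA GCA CGA AUA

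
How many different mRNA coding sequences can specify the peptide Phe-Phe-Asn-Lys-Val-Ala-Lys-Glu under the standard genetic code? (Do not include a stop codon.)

Phe: 2 codons.
Phe: 2 codons.
Asn: 2 codons.
Lys: 2 codons.
Val: 4 codons.
Ala: 4 codons.
Lys: 2 codons.
Glu: 2 codons.
2 × 2 × 2 × 2 × 4 × 4 × 2 × 2 = 1024.

1024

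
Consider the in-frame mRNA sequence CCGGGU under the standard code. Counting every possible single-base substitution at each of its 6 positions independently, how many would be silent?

6

Codon 1 (CCG, Pro): 3 synonymous substitutions.
Codon 2 (GGU, Gly): 3 synonymous substitutions.
Total: 3 + 3 = 6.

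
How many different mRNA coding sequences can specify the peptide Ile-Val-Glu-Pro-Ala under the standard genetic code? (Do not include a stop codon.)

Ile: 3 codons.
Val: 4 codons.
Glu: 2 codons.
Pro: 4 codons.
Ala: 4 codons.
3 × 4 × 2 × 4 × 4 = 384.

384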